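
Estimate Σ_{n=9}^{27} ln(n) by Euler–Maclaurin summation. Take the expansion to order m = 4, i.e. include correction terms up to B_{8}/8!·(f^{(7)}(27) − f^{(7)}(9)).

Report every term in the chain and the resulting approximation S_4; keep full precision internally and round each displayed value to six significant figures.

S_4 ≈ 53.9529

The integral term ∫_9^27 ln(x) dx = 51.2126.
Endpoint term: (f(9) + f(27))/2 = (2.19722 + 3.29584)/2 = 2.74653.
So far: 53.9591.
Correction k=1: B_{2}/2! · (f^{(1)}(27) − f^{(1)}(9)) = 1/12 · (0.0370370 − 0.111111) = -0.00617284.
After k=1: 53.9529.
Correction k=2: B_{4}/4! · (f^{(3)}(27) − f^{(3)}(9)) = −1/720 · (0.000101611 − 0.00274348) = 3.66927e-06.
After k=2: 53.9529.
Correction k=3: B_{6}/6! · (f^{(5)}(27) − f^{(5)}(9)) = 1/30240 · (1.67260e-06 − 0.000406442) = -1.33852e-08.
After k=3: 53.9529.
Correction k=4: B_{8}/8! · (f^{(7)}(27) − f^{(7)}(9)) = −1/1209600 · (6.88313e-08 − 0.000150534) = 1.24393e-10.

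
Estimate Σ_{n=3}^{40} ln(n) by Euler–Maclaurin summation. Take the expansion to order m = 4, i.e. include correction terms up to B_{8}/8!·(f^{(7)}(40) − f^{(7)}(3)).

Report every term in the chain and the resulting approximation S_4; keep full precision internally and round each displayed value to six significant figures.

S_4 ≈ 109.627

The integral term ∫_3^40 ln(x) dx = 107.259.
½[f(3) + f(40)] = ½[1.09861 + 3.68888] = 2.39375.
Running total after boundary: 109.653.
Order-1 term: 1/12 · (0.0250000 − 0.333333) = -0.0256944.
Running total after k=1: 109.627.
Order-2 term: −1/720 · (3.12500e-05 − 0.0740741) = 0.000102837.
Running total after k=2: 109.627.
Order-3 term: 1/30240 · (2.34375e-07 − 0.0987654) = -3.26604e-06.
Running total after k=3: 109.627.
Order-4 term: −1/1209600 · (4.39453e-09 − 0.329218) = 2.72171e-07.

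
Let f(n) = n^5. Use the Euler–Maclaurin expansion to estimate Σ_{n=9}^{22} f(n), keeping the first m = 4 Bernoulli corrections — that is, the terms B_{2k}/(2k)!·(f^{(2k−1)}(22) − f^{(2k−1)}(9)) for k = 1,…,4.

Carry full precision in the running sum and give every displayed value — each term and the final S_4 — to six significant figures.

The integral term ∫_9^22 x^5 dx = 1.88081e+07.
Boundary: ½(f(9) + f(22)) = ½(59049.0 + 5.15363e+06) = 2.60634e+06.
Running total after boundary: 2.14144e+07.
Order-1 term: 1/12 · (1.17128e+06 − 32805.0) = 94872.9.
After k=1: 2.15093e+07.
Order-2 term: −1/720 · (29040.0 − 4860.00) = -33.5833.
After k=2: 2.15093e+07.
Order-3 term: 1/30240 · (120.000 − 120.000) = 0.00000.
After k=3: 2.15093e+07.
Order-4 term: −1/1209600 · (0.00000 − 0.00000) = 0.00000.

S_4 ≈ 2.15093e+07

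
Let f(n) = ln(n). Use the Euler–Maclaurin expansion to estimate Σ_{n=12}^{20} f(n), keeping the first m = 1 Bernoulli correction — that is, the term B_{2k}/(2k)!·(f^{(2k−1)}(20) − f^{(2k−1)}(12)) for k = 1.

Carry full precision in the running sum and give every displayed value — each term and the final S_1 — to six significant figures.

Integral: ∫_12^20 ln(x) dx = 22.0958.
½[f(12) + f(20)] = ½[2.48491 + 2.99573] = 2.74032.
So far: 24.8361.
k=1: B_{2}/(2)! × [f^{(1)}(20) − f^{(1)}(12)] = 1/12 × (0.0500000 − 0.0833333) = -0.00277778.

S_1 ≈ 24.8333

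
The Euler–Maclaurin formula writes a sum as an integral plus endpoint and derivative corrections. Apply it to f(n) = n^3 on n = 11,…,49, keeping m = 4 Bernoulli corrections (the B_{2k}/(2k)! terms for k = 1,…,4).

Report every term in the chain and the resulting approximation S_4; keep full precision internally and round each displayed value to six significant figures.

S_4 ≈ 1.49760e+06

∫_11^49 x^3 dx evaluates to 1.43754e+06.
Endpoint term: (f(11) + f(49))/2 = (1331.00 + 117649)/2 = 59490.0.
Integral + boundary = 1.49703e+06.
Correction k=1: B_{2}/2! · (f^{(1)}(49) − f^{(1)}(11)) = 1/12 · (7203.00 − 363.000) = 570.000.
After k=1: 1.49760e+06.
Correction k=2: B_{4}/4! · (f^{(3)}(49) − f^{(3)}(11)) = −1/720 · (6.00000 − 6.00000) = 0.00000.
After k=2: 1.49760e+06.
Correction k=3: B_{6}/6! · (f^{(5)}(49) − f^{(5)}(11)) = 1/30240 · (0.00000 − 0.00000) = 0.00000.
After k=3: 1.49760e+06.
Correction k=4: B_{8}/8! · (f^{(7)}(49) − f^{(7)}(11)) = −1/1209600 · (0.00000 − 0.00000) = 0.00000.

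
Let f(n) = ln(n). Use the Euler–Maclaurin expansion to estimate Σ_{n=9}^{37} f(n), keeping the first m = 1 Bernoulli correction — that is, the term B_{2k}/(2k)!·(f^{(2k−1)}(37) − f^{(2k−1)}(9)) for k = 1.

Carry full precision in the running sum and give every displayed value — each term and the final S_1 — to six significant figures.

∫_9^37 ln(x) dx evaluates to 85.8289.
½[f(9) + f(37)] = ½[2.19722 + 3.61092] = 2.90407.
Running total after boundary: 88.7330.
k=1: B_{2}/(2)! × [f^{(1)}(37) − f^{(1)}(9)] = 1/12 × (0.0270270 − 0.111111) = -0.00700701.

S_1 ≈ 88.7260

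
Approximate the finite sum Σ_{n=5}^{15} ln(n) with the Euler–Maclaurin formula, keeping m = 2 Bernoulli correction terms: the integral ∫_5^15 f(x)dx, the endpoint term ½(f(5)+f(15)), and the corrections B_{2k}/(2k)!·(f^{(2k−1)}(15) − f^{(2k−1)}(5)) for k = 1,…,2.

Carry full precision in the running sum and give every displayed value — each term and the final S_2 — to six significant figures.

S_2 ≈ 24.7212

Integral: ∫_5^15 ln(x) dx = 22.5736.
Endpoint term: (f(5) + f(15))/2 = (1.60944 + 2.70805)/2 = 2.15874.
So far: 24.7323.
Order-1 term: 1/12 · (0.0666667 − 0.200000) = -0.0111111.
Partial sum through k=1: 24.7212.
Order-2 term: −1/720 · (0.000592593 − 0.0160000) = 2.13992e-05.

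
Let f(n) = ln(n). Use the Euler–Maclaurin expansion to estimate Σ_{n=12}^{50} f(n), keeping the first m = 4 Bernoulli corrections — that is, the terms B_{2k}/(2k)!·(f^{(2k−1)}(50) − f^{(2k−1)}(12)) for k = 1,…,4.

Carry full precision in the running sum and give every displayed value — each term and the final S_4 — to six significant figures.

The integral term ∫_12^50 ln(x) dx = 127.782.
Boundary: ½(f(12) + f(50)) = ½(2.48491 + 3.91202) = 3.19846.
So far: 130.981.
k=1: B_{2}/(2)! × [f^{(1)}(50) − f^{(1)}(12)] = 1/12 × (0.0200000 − 0.0833333) = -0.00527778.
After k=1: 130.975.
k=2: B_{4}/(4)! × [f^{(3)}(50) − f^{(3)}(12)] = −1/720 × (1.60000e-05 − 0.00115741) = 1.58529e-06.
After k=2: 130.975.
k=3: B_{6}/(6)! × [f^{(5)}(50) − f^{(5)}(12)] = 1/30240 × (7.68000e-08 − 9.64506e-05) = -3.18696e-09.
After k=3: 130.975.
k=4: B_{8}/(8)! × [f^{(7)}(50) − f^{(7)}(12)] = −1/1209600 × (9.21600e-10 − 2.00939e-05) = 1.66112e-11.

S_4 ≈ 130.975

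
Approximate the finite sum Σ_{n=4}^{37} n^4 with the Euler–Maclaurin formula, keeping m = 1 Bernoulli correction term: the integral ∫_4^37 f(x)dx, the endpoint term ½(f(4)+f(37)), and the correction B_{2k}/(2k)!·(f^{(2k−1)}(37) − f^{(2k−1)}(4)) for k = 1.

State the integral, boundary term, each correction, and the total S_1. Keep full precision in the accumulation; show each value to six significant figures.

S_1 ≈ 1.48227e+07

Integral: ∫_4^37 x^4 dx = 1.38686e+07.
½[f(4) + f(37)] = ½[256.000 + 1.87416e+06] = 937208.
Running total after boundary: 1.48058e+07.
Order-1 term: 1/12 · (202612 − 256.000) = 16863.0.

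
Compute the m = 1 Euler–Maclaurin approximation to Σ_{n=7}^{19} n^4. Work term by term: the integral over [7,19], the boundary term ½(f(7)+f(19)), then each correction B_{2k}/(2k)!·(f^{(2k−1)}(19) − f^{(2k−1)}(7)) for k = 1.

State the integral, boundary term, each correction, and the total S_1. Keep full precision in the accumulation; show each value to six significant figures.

S_1 ≈ 560391

The integral term ∫_7^19 x^4 dx = 491858.
½[f(7) + f(19)] = ½[2401.00 + 130321] = 66361.0.
So far: 558219.
Correction k=1: B_{2}/2! · (f^{(1)}(19) − f^{(1)}(7)) = 1/12 · (27436.0 − 1372.00) = 2172.00.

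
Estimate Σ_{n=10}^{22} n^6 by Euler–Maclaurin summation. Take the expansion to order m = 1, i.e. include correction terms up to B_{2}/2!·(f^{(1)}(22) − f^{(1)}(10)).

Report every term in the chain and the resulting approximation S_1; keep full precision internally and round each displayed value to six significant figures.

∫_10^22 x^6 dx evaluates to 3.54908e+08.
Boundary: ½(f(10) + f(22)) = ½(1.00000e+06 + 1.13380e+08) = 5.71900e+07.
So far: 4.12098e+08.
Order-1 term: 1/12 · (3.09218e+07 − 600000) = 2.52682e+06.

S_1 ≈ 4.14625e+08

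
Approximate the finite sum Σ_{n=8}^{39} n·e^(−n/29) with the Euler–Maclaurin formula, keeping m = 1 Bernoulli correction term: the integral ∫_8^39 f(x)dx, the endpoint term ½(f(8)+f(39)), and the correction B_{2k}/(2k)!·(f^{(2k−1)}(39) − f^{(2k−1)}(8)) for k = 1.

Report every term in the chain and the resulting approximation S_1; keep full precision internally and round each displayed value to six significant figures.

The integral term ∫_8^39 x·e^(−x/29) dx = 300.446.
Endpoint term: (f(8) + f(39))/2 = (6.07134 + 10.1628)/2 = 8.11707.
So far: 308.563.
Order-1 term: 1/12 · (-0.0898568 − 0.549561) = -0.0532848.

S_1 ≈ 308.509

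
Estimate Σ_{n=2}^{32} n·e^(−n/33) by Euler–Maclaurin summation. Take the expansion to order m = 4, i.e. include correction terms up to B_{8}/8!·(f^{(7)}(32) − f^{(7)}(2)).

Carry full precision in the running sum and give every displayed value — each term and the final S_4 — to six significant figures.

S_4 ≈ 280.635

The integral term ∫_2^32 x·e^(−x/33) dx = 273.699.
Boundary: ½(f(2) + f(32)) = ½(1.88239 + 12.1343) = 7.00836.
So far: 280.708.
Correction k=1: B_{2}/2! · (f^{(1)}(32) − f^{(1)}(2)) = 1/12 · (0.0114908 − 0.884152) = -0.0727218.
Running total after k=1: 280.635.
Correction k=2: B_{4}/4! · (f^{(3)}(32) − f^{(3)}(2)) = −1/720 · (0.000706967 − 0.00254044) = 2.54649e-06.
Running total after k=2: 280.635.
Correction k=3: B_{6}/6! · (f^{(5)}(32) − f^{(5)}(2)) = 1/30240 · (1.28869e-06 − 3.92010e-06) = -8.70175e-11.
Running total after k=3: 280.635.
Correction k=4: B_{8}/8! · (f^{(7)}(32) − f^{(7)}(2)) = −1/1209600 · (1.77060e-09 − 5.05728e-09) = 2.71716e-15.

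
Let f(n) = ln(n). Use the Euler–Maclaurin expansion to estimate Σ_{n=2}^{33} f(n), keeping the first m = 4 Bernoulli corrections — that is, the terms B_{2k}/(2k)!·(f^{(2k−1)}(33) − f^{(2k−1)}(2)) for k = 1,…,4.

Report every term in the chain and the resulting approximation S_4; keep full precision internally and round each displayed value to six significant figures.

S_4 ≈ 85.0545

∫_2^33 ln(x) dx evaluates to 82.9985.
½[f(2) + f(33)] = ½[0.693147 + 3.49651] = 2.09483.
Integral + boundary = 85.0933.
Correction k=1: B_{2}/2! · (f^{(1)}(33) − f^{(1)}(2)) = 1/12 · (0.0303030 − 0.500000) = -0.0391414.
Partial sum through k=1: 85.0541.
Correction k=2: B_{4}/4! · (f^{(3)}(33) − f^{(3)}(2)) = −1/720 · (5.56529e-05 − 0.250000) = 0.000347145.
Partial sum through k=2: 85.0545.
Correction k=3: B_{6}/6! · (f^{(5)}(33) − f^{(5)}(2)) = 1/30240 · (6.13256e-07 − 0.750000) = -2.48016e-05.
Partial sum through k=3: 85.0545.
Correction k=4: B_{8}/8! · (f^{(7)}(33) − f^{(7)}(2)) = −1/1209600 · (1.68941e-08 − 5.62500) = 4.65030e-06.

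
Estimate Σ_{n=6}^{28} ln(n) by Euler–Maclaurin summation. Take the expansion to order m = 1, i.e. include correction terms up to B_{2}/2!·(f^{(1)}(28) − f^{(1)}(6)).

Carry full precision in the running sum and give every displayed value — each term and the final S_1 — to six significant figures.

S_1 ≈ 63.1022

The integral term ∫_6^28 ln(x) dx = 60.5512.
½[f(6) + f(28)] = ½[1.79176 + 3.33220] = 2.56198.
So far: 63.1132.
k=1: B_{2}/(2)! × [f^{(1)}(28) − f^{(1)}(6)] = 1/12 × (0.0357143 − 0.166667) = -0.0109127.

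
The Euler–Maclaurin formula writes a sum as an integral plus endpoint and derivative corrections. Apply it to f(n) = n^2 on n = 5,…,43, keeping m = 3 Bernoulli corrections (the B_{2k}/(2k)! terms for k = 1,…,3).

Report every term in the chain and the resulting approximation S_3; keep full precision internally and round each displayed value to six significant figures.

S_3 ≈ 27404.0

The integral term ∫_5^43 x^2 dx = 26460.7.
Endpoint term: (f(5) + f(43))/2 = (25.0000 + 1849.00)/2 = 937.000.
Integral + boundary = 27397.7.
Correction k=1: B_{2}/2! · (f^{(1)}(43) − f^{(1)}(5)) = 1/12 · (86.0000 − 10.0000) = 6.33333.
Partial sum through k=1: 27404.0.
Correction k=2: B_{4}/4! · (f^{(3)}(43) − f^{(3)}(5)) = −1/720 · (0.00000 − 0.00000) = 0.00000.
Partial sum through k=2: 27404.0.
Correction k=3: B_{6}/6! · (f^{(5)}(43) − f^{(5)}(5)) = 1/30240 · (0.00000 − 0.00000) = 0.00000.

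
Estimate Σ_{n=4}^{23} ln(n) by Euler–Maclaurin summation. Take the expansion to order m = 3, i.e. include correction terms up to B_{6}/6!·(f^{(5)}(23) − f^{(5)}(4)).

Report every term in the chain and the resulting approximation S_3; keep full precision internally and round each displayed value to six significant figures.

The integral term ∫_4^23 ln(x) dx = 47.5712.
Boundary: ½(f(4) + f(23)) = ½(1.38629 + 3.13549) = 2.26089.
Integral + boundary = 49.8321.
Order-1 term: 1/12 · (0.0434783 − 0.250000) = -0.0172101.
Partial sum through k=1: 49.8149.
Order-2 term: −1/720 · (0.000164379 − 0.0312500) = 4.31745e-05.
Partial sum through k=2: 49.8149.
Order-3 term: 1/30240 · (3.72883e-06 − 0.0234375) = -7.74926e-07.

S_3 ≈ 49.8149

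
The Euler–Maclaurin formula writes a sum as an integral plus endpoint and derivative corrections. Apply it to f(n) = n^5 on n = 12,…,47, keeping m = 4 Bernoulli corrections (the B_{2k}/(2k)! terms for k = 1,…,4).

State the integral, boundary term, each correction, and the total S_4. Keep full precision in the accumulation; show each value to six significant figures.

∫_12^47 x^5 dx evaluates to 1.79604e+09.
Boundary: ½(f(12) + f(47)) = ½(248832 + 2.29345e+08) = 1.14797e+08.
Running total after boundary: 1.91084e+09.
k=1: B_{2}/(2)! × [f^{(1)}(47) − f^{(1)}(12)] = 1/12 × (2.43984e+07 − 103680) = 2.02456e+06.
Partial sum through k=1: 1.91286e+09.
k=2: B_{4}/(4)! × [f^{(3)}(47) − f^{(3)}(12)] = −1/720 × (132540 − 8640.00) = -172.083.
Partial sum through k=2: 1.91286e+09.
k=3: B_{6}/(6)! × [f^{(5)}(47) − f^{(5)}(12)] = 1/30240 × (120.000 − 120.000) = 0.00000.
Partial sum through k=3: 1.91286e+09.
k=4: B_{8}/(8)! × [f^{(7)}(47) − f^{(7)}(12)] = −1/1209600 × (0.00000 − 0.00000) = 0.00000.

S_4 ≈ 1.91286e+09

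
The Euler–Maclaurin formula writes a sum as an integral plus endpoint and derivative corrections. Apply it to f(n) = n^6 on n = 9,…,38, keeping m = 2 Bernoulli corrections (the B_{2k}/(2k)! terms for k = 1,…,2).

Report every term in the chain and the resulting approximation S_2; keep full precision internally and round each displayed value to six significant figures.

S_2 ≈ 1.78897e+10

Integral: ∫_9^38 x^6 dx = 1.63444e+10.
½[f(9) + f(38)] = ½[531441 + 3.01094e+09] = 1.50573e+09.
Integral + boundary = 1.78501e+10.
k=1: B_{2}/(2)! × [f^{(1)}(38) − f^{(1)}(9)] = 1/12 × (4.75411e+08 − 354294) = 3.95881e+07.
After k=1: 1.78897e+10.
k=2: B_{4}/(4)! × [f^{(3)}(38) − f^{(3)}(9)] = −1/720 × (6.58464e+06 − 87480.0) = -9023.83.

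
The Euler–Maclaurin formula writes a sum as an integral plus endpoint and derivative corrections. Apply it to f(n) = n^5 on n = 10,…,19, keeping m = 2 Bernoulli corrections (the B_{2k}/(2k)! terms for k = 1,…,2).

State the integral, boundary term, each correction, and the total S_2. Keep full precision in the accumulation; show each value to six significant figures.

The integral term ∫_10^19 x^5 dx = 7.67431e+06.
Endpoint term: (f(10) + f(19))/2 = (100000 + 2.47610e+06)/2 = 1.28805e+06.
Running total after boundary: 8.96236e+06.
k=1: B_{2}/(2)! × [f^{(1)}(19) − f^{(1)}(10)] = 1/12 × (651605 − 50000.0) = 50133.8.
Partial sum through k=1: 9.01250e+06.
k=2: B_{4}/(4)! × [f^{(3)}(19) − f^{(3)}(10)] = −1/720 × (21660.0 − 6000.00) = -21.7500.

S_2 ≈ 9.01248e+06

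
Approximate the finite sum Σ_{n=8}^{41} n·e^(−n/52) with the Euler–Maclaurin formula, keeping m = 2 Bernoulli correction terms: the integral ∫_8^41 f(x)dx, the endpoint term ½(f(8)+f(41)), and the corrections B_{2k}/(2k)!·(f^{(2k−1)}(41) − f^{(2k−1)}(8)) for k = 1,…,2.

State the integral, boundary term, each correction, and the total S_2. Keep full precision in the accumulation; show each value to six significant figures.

∫_8^41 x·e^(−x/52) dx evaluates to 476.928.
Boundary: ½(f(8) + f(41)) = ½(6.85923 + 18.6363) = 12.7478.
Integral + boundary = 489.675.
Correction k=1: B_{2}/2! · (f^{(1)}(41) − f^{(1)}(8)) = 1/12 · (0.0961534 − 0.725496) = -0.0524452.
After k=1: 489.623.
Correction k=2: B_{4}/4! · (f^{(3)}(41) − f^{(3)}(8)) = −1/720 · (0.000371761 − 0.000902479) = 7.37109e-07.

S_2 ≈ 489.623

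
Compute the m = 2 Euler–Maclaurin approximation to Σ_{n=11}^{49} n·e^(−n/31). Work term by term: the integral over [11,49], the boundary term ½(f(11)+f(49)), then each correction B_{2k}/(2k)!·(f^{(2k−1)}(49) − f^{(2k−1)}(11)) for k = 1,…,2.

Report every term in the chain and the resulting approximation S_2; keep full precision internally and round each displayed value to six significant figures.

∫_11^49 x·e^(−x/31) dx evaluates to 402.586.
½[f(11) + f(49)] = ½[7.71415 + 10.0863] = 8.90021.
Integral + boundary = 411.487.
Order-1 term: 1/12 · (-0.119521 − 0.452443) = -0.0476637.
Running total after k=1: 411.439.
Order-2 term: −1/720 · (0.000304020 − 0.00193030) = 2.25872e-06.

S_2 ≈ 411.439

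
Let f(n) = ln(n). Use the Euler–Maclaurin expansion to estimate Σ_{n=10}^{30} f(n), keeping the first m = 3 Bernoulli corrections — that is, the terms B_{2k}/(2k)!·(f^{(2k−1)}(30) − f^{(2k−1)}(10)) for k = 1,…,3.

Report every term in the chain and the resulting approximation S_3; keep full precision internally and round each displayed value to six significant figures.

S_3 ≈ 61.8564

Integral: ∫_10^30 ln(x) dx = 59.0101.
Endpoint term: (f(10) + f(30))/2 = (2.30259 + 3.40120)/2 = 2.85189.
Integral + boundary = 61.8620.
Correction k=1: B_{2}/2! · (f^{(1)}(30) − f^{(1)}(10)) = 1/12 · (0.0333333 − 0.100000) = -0.00555556.
Running total after k=1: 61.8564.
Correction k=2: B_{4}/4! · (f^{(3)}(30) − f^{(3)}(10)) = −1/720 · (7.40741e-05 − 0.00200000) = 2.67490e-06.
Running total after k=2: 61.8564.
Correction k=3: B_{6}/6! · (f^{(5)}(30) − f^{(5)}(10)) = 1/30240 · (9.87654e-07 − 0.000240000) = -7.90385e-09.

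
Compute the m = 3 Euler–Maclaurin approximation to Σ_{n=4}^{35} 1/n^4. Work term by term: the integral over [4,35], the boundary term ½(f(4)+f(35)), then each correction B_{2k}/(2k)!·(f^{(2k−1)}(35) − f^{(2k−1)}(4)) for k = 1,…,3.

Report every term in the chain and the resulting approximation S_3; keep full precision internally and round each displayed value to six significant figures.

S_3 ≈ 0.00747021

The integral term ∫_4^35 1/x^4 dx = 0.00520056.
Endpoint term: (f(4) + f(35))/2 = (0.00390625 + 6.66389e-07)/2 = 0.00195346.
So far: 0.00715402.
Correction k=1: B_{2}/2! · (f^{(1)}(35) − f^{(1)}(4)) = 1/12 · (-7.61587e-08 − (-0.00390625)) = 0.000325514.
Partial sum through k=1: 0.00747953.
Correction k=2: B_{4}/4! · (f^{(3)}(35) − f^{(3)}(4)) = −1/720 · (-1.86511e-09 − (-0.00732422)) = -1.01725e-05.
Partial sum through k=2: 0.00746936.
Correction k=3: B_{6}/6! · (f^{(5)}(35) − f^{(5)}(4)) = 1/30240 · (-8.52623e-11 − (-0.0256348)) = 8.47711e-07.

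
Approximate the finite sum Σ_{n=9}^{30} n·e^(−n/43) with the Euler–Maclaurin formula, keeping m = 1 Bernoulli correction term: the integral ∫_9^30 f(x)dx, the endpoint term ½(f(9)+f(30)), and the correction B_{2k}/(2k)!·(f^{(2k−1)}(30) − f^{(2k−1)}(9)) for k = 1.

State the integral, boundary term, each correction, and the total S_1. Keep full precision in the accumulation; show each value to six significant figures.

The integral term ∫_9^30 x·e^(−x/43) dx = 251.321.
½[f(9) + f(30)] = ½[7.30035 + 14.9322] = 11.1163.
Running total after boundary: 262.437.
Order-1 term: 1/12 · (0.150480 − 0.641374) = -0.0409079.

S_1 ≈ 262.396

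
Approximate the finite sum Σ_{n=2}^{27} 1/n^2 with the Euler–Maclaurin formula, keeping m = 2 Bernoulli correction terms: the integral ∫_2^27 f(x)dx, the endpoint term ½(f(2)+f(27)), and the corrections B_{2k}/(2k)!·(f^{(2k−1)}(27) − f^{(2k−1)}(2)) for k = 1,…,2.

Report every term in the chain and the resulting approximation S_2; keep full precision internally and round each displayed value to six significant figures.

The integral term ∫_2^27 1/x^2 dx = 0.462963.
Boundary: ½(f(2) + f(27)) = ½(0.250000 + 0.00137174) = 0.125686.
Running total after boundary: 0.588649.
k=1: B_{2}/(2)! × [f^{(1)}(27) − f^{(1)}(2)] = 1/12 × (-0.000101611 − (-0.250000)) = 0.0208249.
Running total after k=1: 0.609474.
k=2: B_{4}/(4)! × [f^{(3)}(27) − f^{(3)}(2)] = −1/720 × (-1.67260e-06 − (-0.750000)) = -0.00104166.

S_2 ≈ 0.608432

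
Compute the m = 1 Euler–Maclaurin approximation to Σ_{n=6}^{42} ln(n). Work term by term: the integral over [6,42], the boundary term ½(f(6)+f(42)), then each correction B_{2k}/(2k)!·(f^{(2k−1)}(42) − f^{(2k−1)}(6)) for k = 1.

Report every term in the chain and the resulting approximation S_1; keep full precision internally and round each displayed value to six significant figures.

The integral term ∫_6^42 ln(x) dx = 110.232.
Boundary: ½(f(6) + f(42)) = ½(1.79176 + 3.73767) = 2.76471.
Running total after boundary: 112.996.
Order-1 term: 1/12 · (0.0238095 − 0.166667) = -0.0119048.

S_1 ≈ 112.984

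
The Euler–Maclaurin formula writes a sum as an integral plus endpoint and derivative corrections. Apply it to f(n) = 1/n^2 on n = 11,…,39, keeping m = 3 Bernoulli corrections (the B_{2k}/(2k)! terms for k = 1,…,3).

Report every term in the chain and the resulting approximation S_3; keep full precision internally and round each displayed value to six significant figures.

S_3 ≈ 0.0698512

∫_11^39 1/x^2 dx evaluates to 0.0652681.
½[f(11) + f(39)] = ½[0.00826446 + 0.000657462] = 0.00446096.
So far: 0.0697290.
k=1: B_{2}/(2)! × [f^{(1)}(39) − f^{(1)}(11)] = 1/12 × (-3.37160e-05 − (-0.00150263)) = 0.000122409.
Running total after k=1: 0.0698514.
k=2: B_{4}/(4)! × [f^{(3)}(39) − f^{(3)}(11)] = −1/720 × (-2.66004e-07 − (-0.000149021)) = -2.06604e-07.
Running total after k=2: 0.0698512.
k=3: B_{6}/(6)! × [f^{(5)}(39) − f^{(5)}(11)] = 1/30240 × (-5.24663e-09 − (-3.69474e-05)) = 1.22163e-09.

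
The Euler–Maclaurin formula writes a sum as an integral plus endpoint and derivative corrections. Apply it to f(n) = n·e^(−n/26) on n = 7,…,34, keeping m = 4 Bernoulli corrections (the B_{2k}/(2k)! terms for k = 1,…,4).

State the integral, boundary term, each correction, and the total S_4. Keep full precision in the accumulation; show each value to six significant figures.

Integral: ∫_7^34 x·e^(−x/26) dx = 233.592.
Boundary: ½(f(7) + f(34)) = ½(5.34777 + 9.19508) = 7.27142.
So far: 240.863.
k=1: B_{2}/(2)! × [f^{(1)}(34) − f^{(1)}(7)] = 1/12 × (-0.0832134 − 0.558284) = -0.0534581.
Running total after k=1: 240.810.
k=2: B_{4}/(4)! × [f^{(3)}(34) − f^{(3)}(7)] = −1/720 × (0.000677032 − 0.00308612) = 3.34596e-06.
Running total after k=2: 240.810.
k=3: B_{6}/(6)! × [f^{(5)}(34) − f^{(5)}(7)] = 1/30240 × (2.18515e-06 − 7.90884e-06) = -1.89276e-10.
Running total after k=3: 240.810.
k=4: B_{8}/(8)! × [f^{(7)}(34) − f^{(7)}(7)] = −1/1209600 × (4.98339e-09 − 1.66456e-08) = 9.64137e-15.

S_4 ≈ 240.810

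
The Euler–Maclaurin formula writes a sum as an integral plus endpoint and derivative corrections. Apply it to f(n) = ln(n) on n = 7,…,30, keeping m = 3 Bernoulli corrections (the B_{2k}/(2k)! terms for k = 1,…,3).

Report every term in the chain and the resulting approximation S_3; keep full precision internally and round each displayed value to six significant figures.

Integral: ∫_7^30 ln(x) dx = 65.4146.
Endpoint term: (f(7) + f(30))/2 = (1.94591 + 3.40120)/2 = 2.67355.
So far: 68.0881.
k=1: B_{2}/(2)! × [f^{(1)}(30) − f^{(1)}(7)] = 1/12 × (0.0333333 − 0.142857) = -0.00912698.
Running total after k=1: 68.0790.
k=2: B_{4}/(4)! × [f^{(3)}(30) − f^{(3)}(7)] = −1/720 × (7.40741e-05 − 0.00583090) = 7.99560e-06.
Running total after k=2: 68.0790.
k=3: B_{6}/(6)! × [f^{(5)}(30) − f^{(5)}(7)] = 1/30240 × (9.87654e-07 − 0.00142798) = -4.71888e-08.

S_3 ≈ 68.0790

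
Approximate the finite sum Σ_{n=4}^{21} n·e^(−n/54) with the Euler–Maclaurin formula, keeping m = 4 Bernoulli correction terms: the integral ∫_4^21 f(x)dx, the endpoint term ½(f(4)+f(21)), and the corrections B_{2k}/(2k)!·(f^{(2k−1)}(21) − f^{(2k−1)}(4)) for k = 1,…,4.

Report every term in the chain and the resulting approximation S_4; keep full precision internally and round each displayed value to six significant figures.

∫_4^21 x·e^(−x/54) dx evaluates to 163.256.
Endpoint term: (f(4) + f(21))/2 = (3.71441 + 14.2340)/2 = 8.97421.
So far: 172.230.
Order-1 term: 1/12 · (0.414217 − 0.859818) = -0.0371334.
Running total after k=1: 172.193.
Order-2 term: −1/720 · (0.000606940 − 0.000931764) = 4.51145e-07.
Running total after k=2: 172.193.
Order-3 term: 1/30240 · (3.67568e-07 − 5.37951e-07) = -5.63435e-12.
Running total after k=3: 172.193.
Order-4 term: −1/1209600 · (1.80726e-10 − 2.59385e-10) = 6.50295e-17.

S_4 ≈ 172.193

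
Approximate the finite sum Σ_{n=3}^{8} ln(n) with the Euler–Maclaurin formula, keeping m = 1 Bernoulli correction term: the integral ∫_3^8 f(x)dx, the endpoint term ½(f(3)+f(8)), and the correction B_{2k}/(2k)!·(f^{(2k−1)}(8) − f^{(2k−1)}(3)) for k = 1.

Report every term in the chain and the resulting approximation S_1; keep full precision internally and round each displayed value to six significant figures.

Integral: ∫_3^8 ln(x) dx = 8.33970.
Boundary: ½(f(3) + f(8)) = ½(1.09861 + 2.07944) = 1.58903.
Running total after boundary: 9.92872.
Order-1 term: 1/12 · (0.125000 − 0.333333) = -0.0173611.

S_1 ≈ 9.91136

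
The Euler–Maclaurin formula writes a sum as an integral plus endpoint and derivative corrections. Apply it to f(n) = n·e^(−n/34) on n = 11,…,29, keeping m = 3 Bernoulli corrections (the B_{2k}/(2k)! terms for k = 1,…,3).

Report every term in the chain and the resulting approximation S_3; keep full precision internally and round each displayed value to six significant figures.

The integral term ∫_11^29 x·e^(−x/34) dx = 194.260.
Endpoint term: (f(11) + f(29))/2 = (7.95950 + 12.3586)/2 = 10.1591.
Integral + boundary = 204.419.
Order-1 term: 1/12 · (0.0626705 − 0.489488) = -0.0355681.
Running total after k=1: 204.383.
Order-2 term: −1/720 · (0.000791514 − 0.00167532) = 1.22751e-06.
Running total after k=2: 204.383.
Order-3 term: 1/30240 · (1.32250e-06 − 2.53219e-06) = -4.00027e-11.

S_3 ≈ 204.383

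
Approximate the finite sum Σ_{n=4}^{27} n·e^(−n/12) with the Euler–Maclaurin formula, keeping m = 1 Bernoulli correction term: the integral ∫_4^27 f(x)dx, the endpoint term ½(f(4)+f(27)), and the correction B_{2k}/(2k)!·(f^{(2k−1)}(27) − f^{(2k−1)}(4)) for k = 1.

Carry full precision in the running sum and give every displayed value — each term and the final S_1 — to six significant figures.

Integral: ∫_4^27 x·e^(−x/12) dx = 88.2472.
Endpoint term: (f(4) + f(27))/2 = (2.86613 + 2.84578)/2 = 2.85595.
Integral + boundary = 91.1031.
Correction k=1: B_{2}/2! · (f^{(1)}(27) − f^{(1)}(4)) = 1/12 · (-0.131749 − 0.477688) = -0.0507864.

S_1 ≈ 91.0523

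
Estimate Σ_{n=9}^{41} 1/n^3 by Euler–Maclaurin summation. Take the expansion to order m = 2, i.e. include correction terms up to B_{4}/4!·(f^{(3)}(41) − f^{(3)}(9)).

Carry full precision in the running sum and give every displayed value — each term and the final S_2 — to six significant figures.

∫_9^41 1/x^3 dx evaluates to 0.00587540.
Boundary: ½(f(9) + f(41)) = ½(0.00137174 + 1.45094e-05) = 0.000693126.
Running total after boundary: 0.00656852.
Order-1 term: 1/12 · (-1.06166e-06 − (-0.000457247)) = 3.80155e-05.
Partial sum through k=1: 0.00660654.
Order-2 term: −1/720 · (-1.26313e-08 − (-0.000112901)) = -1.56789e-07.

S_2 ≈ 0.00660638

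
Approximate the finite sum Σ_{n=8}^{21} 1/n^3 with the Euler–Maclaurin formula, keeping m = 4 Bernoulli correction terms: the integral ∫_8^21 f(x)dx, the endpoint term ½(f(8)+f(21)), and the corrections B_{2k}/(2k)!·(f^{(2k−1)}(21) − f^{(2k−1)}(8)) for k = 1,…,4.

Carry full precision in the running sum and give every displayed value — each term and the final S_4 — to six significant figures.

S_4 ≈ 0.00776870

The integral term ∫_8^21 1/x^3 dx = 0.00667871.
Boundary: ½(f(8) + f(21)) = ½(0.00195312 + 0.000107980) = 0.00103055.
Integral + boundary = 0.00770927.
Correction k=1: B_{2}/2! · (f^{(1)}(21) − f^{(1)}(8)) = 1/12 · (-1.54257e-05 − (-0.000732422)) = 5.97497e-05.
Running total after k=1: 0.00776902.
Correction k=2: B_{4}/4! · (f^{(3)}(21) − f^{(3)}(8)) = −1/720 · (-6.99577e-07 − (-0.000228882)) = -3.16920e-07.
Running total after k=2: 0.00776870.
Correction k=3: B_{6}/6! · (f^{(5)}(21) − f^{(5)}(8)) = 1/30240 · (-6.66264e-08 − (-0.000150204)) = 4.96485e-09.
Running total after k=3: 0.00776870.
Correction k=4: B_{8}/8! · (f^{(7)}(21) − f^{(7)}(8)) = −1/1209600 · (-1.08778e-08 − (-0.000168979)) = -1.39689e-10.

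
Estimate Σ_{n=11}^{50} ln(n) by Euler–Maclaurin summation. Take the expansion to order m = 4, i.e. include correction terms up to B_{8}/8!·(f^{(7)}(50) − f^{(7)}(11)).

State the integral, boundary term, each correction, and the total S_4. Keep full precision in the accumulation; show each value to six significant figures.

S_4 ≈ 133.373

The integral term ∫_11^50 ln(x) dx = 130.224.
Boundary: ½(f(11) + f(50)) = ½(2.39790 + 3.91202) = 3.15496.
So far: 133.379.
Correction k=1: B_{2}/2! · (f^{(1)}(50) − f^{(1)}(11)) = 1/12 · (0.0200000 − 0.0909091) = -0.00590909.
After k=1: 133.373.
Correction k=2: B_{4}/4! · (f^{(3)}(50) − f^{(3)}(11)) = −1/720 · (1.60000e-05 − 0.00150263) = 2.06476e-06.
After k=2: 133.373.
Correction k=3: B_{6}/6! · (f^{(5)}(50) − f^{(5)}(11)) = 1/30240 · (7.68000e-08 − 0.000149021) = -4.92541e-09.
After k=3: 133.373.
Correction k=4: B_{8}/8! · (f^{(7)}(50) − f^{(7)}(11)) = −1/1209600 · (9.21600e-10 − 3.69474e-05) = 3.05444e-11.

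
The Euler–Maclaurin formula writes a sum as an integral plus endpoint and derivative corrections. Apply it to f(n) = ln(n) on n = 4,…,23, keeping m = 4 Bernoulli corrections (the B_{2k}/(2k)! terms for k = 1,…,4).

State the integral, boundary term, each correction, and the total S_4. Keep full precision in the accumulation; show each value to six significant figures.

S_4 ≈ 49.8149

Integral: ∫_4^23 ln(x) dx = 47.5712.
Boundary: ½(f(4) + f(23)) = ½(1.38629 + 3.13549) = 2.26089.
So far: 49.8321.
Order-1 term: 1/12 · (0.0434783 − 0.250000) = -0.0172101.
After k=1: 49.8149.
Order-2 term: −1/720 · (0.000164379 − 0.0312500) = 4.31745e-05.
After k=2: 49.8149.
Order-3 term: 1/30240 · (3.72883e-06 − 0.0234375) = -7.74926e-07.
After k=3: 49.8149.
Order-4 term: −1/1209600 · (2.11465e-07 − 0.0439453) = 3.63303e-08.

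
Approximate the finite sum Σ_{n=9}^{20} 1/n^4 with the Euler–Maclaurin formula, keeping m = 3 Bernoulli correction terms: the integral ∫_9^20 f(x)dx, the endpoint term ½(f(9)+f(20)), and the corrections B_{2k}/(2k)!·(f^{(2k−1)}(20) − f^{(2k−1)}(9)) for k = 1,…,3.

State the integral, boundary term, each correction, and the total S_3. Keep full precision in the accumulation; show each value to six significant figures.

S_3 ≈ 0.000500420

The integral term ∫_9^20 1/x^4 dx = 0.000415581.
Boundary: ½(f(9) + f(20)) = ½(0.000152416 + 6.25000e-06) = 7.93329e-05.
So far: 0.000494914.
Correction k=1: B_{2}/2! · (f^{(1)}(20) − f^{(1)}(9)) = 1/12 · (-1.25000e-06 − (-6.77404e-05)) = 5.54086e-06.
Running total after k=1: 0.000500454.
Correction k=2: B_{4}/4! · (f^{(3)}(20) − f^{(3)}(9)) = −1/720 · (-9.37500e-08 − (-2.50890e-05)) = -3.47157e-08.
Running total after k=2: 0.000500420.
Correction k=3: B_{6}/6! · (f^{(5)}(20) − f^{(5)}(9)) = 1/30240 · (-1.31250e-08 − (-1.73455e-05)) = 5.73160e-10.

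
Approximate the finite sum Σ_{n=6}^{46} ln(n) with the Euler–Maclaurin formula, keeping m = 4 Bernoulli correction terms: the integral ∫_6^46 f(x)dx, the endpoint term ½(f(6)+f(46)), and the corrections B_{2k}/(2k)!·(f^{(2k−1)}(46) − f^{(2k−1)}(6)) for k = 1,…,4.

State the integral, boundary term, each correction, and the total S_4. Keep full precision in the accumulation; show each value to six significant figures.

∫_6^46 ln(x) dx evaluates to 125.367.
Endpoint term: (f(6) + f(46))/2 = (1.79176 + 3.82864)/2 = 2.81020.
Integral + boundary = 128.177.
Correction k=1: B_{2}/2! · (f^{(1)}(46) − f^{(1)}(6)) = 1/12 · (0.0217391 − 0.166667) = -0.0120773.
Partial sum through k=1: 128.165.
Correction k=2: B_{4}/4! · (f^{(3)}(46) − f^{(3)}(6)) = −1/720 · (2.05474e-05 − 0.00925926) = 1.28315e-05.
Partial sum through k=2: 128.165.
Correction k=3: B_{6}/6! · (f^{(5)}(46) − f^{(5)}(6)) = 1/30240 · (1.16526e-07 − 0.00308642) = -1.02060e-07.
Partial sum through k=3: 128.165.
Correction k=4: B_{8}/8! · (f^{(7)}(46) − f^{(7)}(6)) = −1/1209600 · (1.65207e-09 − 0.00257202) = 2.12633e-09.

S_4 ≈ 128.165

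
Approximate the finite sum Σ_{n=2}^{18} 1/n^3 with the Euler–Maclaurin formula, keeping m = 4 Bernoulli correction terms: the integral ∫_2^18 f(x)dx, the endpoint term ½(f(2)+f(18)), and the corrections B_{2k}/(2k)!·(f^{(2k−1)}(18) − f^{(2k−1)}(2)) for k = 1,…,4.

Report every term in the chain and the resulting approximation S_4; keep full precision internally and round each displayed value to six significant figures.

The integral term ∫_2^18 1/x^3 dx = 0.123457.
Endpoint term: (f(2) + f(18))/2 = (0.125000 + 0.000171468)/2 = 0.0625857.
Running total after boundary: 0.186043.
Correction k=1: B_{2}/2! · (f^{(1)}(18) − f^{(1)}(2)) = 1/12 · (-2.85780e-05 − (-0.187500)) = 0.0156226.
After k=1: 0.201665.
Correction k=2: B_{4}/4! · (f^{(3)}(18) − f^{(3)}(2)) = −1/720 · (-1.76407e-06 − (-0.937500)) = -0.00130208.
After k=2: 0.200363.
Correction k=3: B_{6}/6! · (f^{(5)}(18) − f^{(5)}(2)) = 1/30240 · (-2.28676e-07 − (-9.84375)) = 0.000325521.
After k=3: 0.200689.
Correction k=4: B_{8}/8! · (f^{(7)}(18) − f^{(7)}(2)) = −1/1209600 · (-5.08169e-08 − (-177.188)) = -0.000146484.

S_4 ≈ 0.200542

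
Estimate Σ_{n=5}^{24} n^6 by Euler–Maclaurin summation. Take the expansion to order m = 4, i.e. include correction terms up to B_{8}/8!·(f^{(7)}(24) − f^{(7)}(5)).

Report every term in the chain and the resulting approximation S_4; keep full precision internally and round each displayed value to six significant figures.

S_4 ≈ 7.54736e+08

Integral: ∫_5^24 x^6 dx = 6.55199e+08.
Endpoint term: (f(5) + f(24))/2 = (15625.0 + 1.91103e+08)/2 = 9.55593e+07.
So far: 7.50758e+08.
k=1: B_{2}/(2)! × [f^{(1)}(24) − f^{(1)}(5)] = 1/12 × (4.77757e+07 − 18750.0) = 3.97975e+06.
Partial sum through k=1: 7.54738e+08.
k=2: B_{4}/(4)! × [f^{(3)}(24) − f^{(3)}(5)] = −1/720 × (1.65888e+06 − 15000.0) = -2283.17.
Partial sum through k=2: 7.54736e+08.
k=3: B_{6}/(6)! × [f^{(5)}(24) − f^{(5)}(5)] = 1/30240 × (17280.0 − 3600.00) = 0.452381.
Partial sum through k=3: 7.54736e+08.
k=4: B_{8}/(8)! × [f^{(7)}(24) − f^{(7)}(5)] = −1/1209600 × (0.00000 − 0.00000) = 0.00000.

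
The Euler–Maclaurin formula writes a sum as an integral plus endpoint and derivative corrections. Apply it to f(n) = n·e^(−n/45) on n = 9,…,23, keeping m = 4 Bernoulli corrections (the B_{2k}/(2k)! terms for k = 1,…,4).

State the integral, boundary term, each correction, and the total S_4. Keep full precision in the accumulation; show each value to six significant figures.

∫_9^23 x·e^(−x/45) dx evaluates to 154.040.
Boundary: ½(f(9) + f(23)) = ½(7.36858 + 13.7961) = 10.5823.
Integral + boundary = 164.622.
Order-1 term: 1/12 · (0.293250 − 0.654985) = -0.0301446.
After k=1: 164.592.
Order-2 term: −1/720 · (0.000737238 − 0.00113207) = 5.48381e-07.
After k=2: 164.592.
Order-3 term: 1/30240 · (6.56623e-07 − 9.58368e-07) = -9.97834e-12.
After k=3: 164.592.
Order-4 term: −1/1209600 · (4.68730e-10 − 6.70463e-10) = 1.66777e-16.

S_4 ≈ 164.592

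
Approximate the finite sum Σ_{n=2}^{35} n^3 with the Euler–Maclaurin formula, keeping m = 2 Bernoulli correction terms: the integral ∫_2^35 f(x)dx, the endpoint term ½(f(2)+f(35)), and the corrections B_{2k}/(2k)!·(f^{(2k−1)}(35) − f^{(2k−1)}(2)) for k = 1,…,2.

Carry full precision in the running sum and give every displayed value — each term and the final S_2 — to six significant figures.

The integral term ∫_2^35 x^3 dx = 375152.
½[f(2) + f(35)] = ½[8.00000 + 42875.0] = 21441.5.
Running total after boundary: 396594.
k=1: B_{2}/(2)! × [f^{(1)}(35) − f^{(1)}(2)] = 1/12 × (3675.00 − 12.0000) = 305.250.
After k=1: 396899.
k=2: B_{4}/(4)! × [f^{(3)}(35) − f^{(3)}(2)] = −1/720 × (6.00000 − 6.00000) = 0.00000.

S_2 ≈ 396899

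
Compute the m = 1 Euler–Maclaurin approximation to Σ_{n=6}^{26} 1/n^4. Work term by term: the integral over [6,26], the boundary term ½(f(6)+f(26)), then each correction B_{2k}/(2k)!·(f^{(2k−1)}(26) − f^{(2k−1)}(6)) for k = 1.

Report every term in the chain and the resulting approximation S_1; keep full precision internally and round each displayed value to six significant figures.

The integral term ∫_6^26 1/x^4 dx = 0.00152424.
½[f(6) + f(26)] = ½[0.000771605 + 2.18830e-06] = 0.000386897.
So far: 0.00191114.
k=1: B_{2}/(2)! × [f^{(1)}(26) − f^{(1)}(6)] = 1/12 × (-3.36661e-07 − (-0.000514403)) = 4.28389e-05.

S_1 ≈ 0.00195398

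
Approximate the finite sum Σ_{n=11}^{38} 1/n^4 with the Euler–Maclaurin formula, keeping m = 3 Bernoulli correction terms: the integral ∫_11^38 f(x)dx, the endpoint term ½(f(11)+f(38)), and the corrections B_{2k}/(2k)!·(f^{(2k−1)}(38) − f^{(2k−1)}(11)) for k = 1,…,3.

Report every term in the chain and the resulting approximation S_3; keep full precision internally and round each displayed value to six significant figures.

∫_11^38 1/x^4 dx evaluates to 0.000244364.
½[f(11) + f(38)] = ½[6.83013e-05 + 4.79585e-07] = 3.43905e-05.
So far: 0.000278754.
Correction k=1: B_{2}/2! · (f^{(1)}(38) − f^{(1)}(11)) = 1/12 · (-5.04826e-08 − (-2.48369e-05)) = 2.06553e-06.
Running total after k=1: 0.000280820.
Correction k=2: B_{4}/4! · (f^{(3)}(38) − f^{(3)}(11)) = −1/720 · (-1.04881e-09 − (-6.15790e-06)) = -8.55118e-09.
Running total after k=2: 0.000280811.
Correction k=3: B_{6}/6! · (f^{(5)}(38) − f^{(5)}(11)) = 1/30240 · (-4.06740e-11 − (-2.84994e-06)) = 9.42426e-11.

S_3 ≈ 0.000280811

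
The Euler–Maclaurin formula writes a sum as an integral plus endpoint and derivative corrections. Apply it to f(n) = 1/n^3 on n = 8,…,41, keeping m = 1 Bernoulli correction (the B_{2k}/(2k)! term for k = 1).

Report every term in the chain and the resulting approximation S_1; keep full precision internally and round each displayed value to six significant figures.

Integral: ∫_8^41 1/x^3 dx = 0.00751506.
½[f(8) + f(41)] = ½[0.00195312 + 1.45094e-05] = 0.000983817.
So far: 0.00849888.
Order-1 term: 1/12 · (-1.06166e-06 − (-0.000732422)) = 6.09467e-05.

S_1 ≈ 0.00855982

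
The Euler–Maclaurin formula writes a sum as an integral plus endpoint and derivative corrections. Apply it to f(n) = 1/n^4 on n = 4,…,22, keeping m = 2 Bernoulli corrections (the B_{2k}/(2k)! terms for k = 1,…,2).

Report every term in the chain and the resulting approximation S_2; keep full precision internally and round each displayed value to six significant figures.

S_2 ≈ 0.00744757

The integral term ∫_4^22 1/x^4 dx = 0.00517703.
Boundary: ½(f(4) + f(22)) = ½(0.00390625 + 4.26883e-06) = 0.00195526.
Running total after boundary: 0.00713229.
Order-1 term: 1/12 · (-7.76152e-07 − (-0.00390625)) = 0.000325456.
Running total after k=1: 0.00745774.
Order-2 term: −1/720 · (-4.81086e-08 − (-0.00732422)) = -1.01725e-05.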